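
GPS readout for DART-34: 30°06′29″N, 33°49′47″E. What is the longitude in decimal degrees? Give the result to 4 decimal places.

33° + 49′/60 + 47″/3600 = 33 + 0.81667 + 0.01306 = 33.8297°

33.8297°E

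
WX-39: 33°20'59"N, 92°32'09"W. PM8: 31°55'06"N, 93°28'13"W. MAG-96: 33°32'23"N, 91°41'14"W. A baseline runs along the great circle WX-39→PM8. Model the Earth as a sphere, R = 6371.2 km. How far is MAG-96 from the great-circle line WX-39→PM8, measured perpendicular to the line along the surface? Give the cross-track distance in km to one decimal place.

58.3 km

WX-39: φ = +33.34972°, λ = -92.53583°
PM8: φ = +31.91833°, λ = -93.47028°
MAG-96: φ = +33.53972°, λ = -91.68722°
δ₁₃ = central angle WX-39→MAG-96 = 0.012796 rad  (haversine)
θ₁₃ = bearing WX-39→MAG-96 = 74.746°,  θ₁₂ = bearing WX-39→PM8 = 209.054°
dₓₜ = R·arcsin(sin δ₁₃ · sin(θ₁₃ − θ₁₂)) = 6371.2·arcsin(0.01280·sin(-134.307°)) = -58.338 km
|dₓₜ| = 58.338 km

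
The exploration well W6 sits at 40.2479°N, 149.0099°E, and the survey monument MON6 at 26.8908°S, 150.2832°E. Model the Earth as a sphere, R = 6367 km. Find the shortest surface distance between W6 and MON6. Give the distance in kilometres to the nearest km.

7462 km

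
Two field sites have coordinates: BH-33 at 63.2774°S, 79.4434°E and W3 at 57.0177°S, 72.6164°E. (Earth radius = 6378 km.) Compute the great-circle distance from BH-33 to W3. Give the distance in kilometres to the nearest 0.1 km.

Δφ = 6.2597°,  Δλ = -6.8270°
a = sin²(Δφ/2) + cos φ₁ cos φ₂ sin²(Δλ/2) = 0.003849
c = 2·arcsin(√a) = 0.124159 rad = 7.1138°
d = R·c = 6378 × 0.124159 = 791.9 km

791.9 km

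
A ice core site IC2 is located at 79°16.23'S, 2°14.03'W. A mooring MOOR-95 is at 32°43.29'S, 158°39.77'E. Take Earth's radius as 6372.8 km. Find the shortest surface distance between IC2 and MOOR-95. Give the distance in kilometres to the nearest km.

7505 km

IC2: φ = -79.27050°, λ = -2.23383°
MOOR-95: φ = -32.72150°, λ = +158.66283°
Δφ = 46.5490°,  Δλ = 160.8967°
a = sin²(Δφ/2) + cos φ₁ cos φ₂ sin²(Δλ/2) = 0.308449
c = 2·arcsin(√a) = 1.177643 rad = 67.4740°
d = R·c = 6372.8 × 1.177643 = 7504.9 km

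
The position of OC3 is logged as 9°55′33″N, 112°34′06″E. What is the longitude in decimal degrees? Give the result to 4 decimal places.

112.5683°E

112° + 34′/60 + 6″/3600 = 112 + 0.56667 + 0.00167 = 112.5683°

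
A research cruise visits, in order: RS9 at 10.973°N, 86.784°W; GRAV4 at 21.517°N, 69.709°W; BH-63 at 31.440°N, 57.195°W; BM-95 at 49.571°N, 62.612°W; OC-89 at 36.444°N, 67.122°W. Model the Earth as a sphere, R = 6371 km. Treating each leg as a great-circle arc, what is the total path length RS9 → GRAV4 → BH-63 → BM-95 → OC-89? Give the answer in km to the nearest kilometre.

RS9→GRAV4: c = 0.339691 rad, d = 2164.17 km
GRAV4→BH-63: c = 0.260801 rad, d = 1661.56 km
BH-63→BM-95: c = 0.324292 rad, d = 2066.07 km
BM-95→OC-89: c = 0.236117 rad, d = 1504.30 km
Total = 2164.17 + 1661.56 + 2066.07 + 1504.30 = 7396.10 km

7396 km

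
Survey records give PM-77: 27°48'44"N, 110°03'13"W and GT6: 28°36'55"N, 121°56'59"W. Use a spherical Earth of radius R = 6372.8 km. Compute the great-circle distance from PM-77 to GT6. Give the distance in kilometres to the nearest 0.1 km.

PM-77: φ = +27.81222°, λ = -110.05361°
GT6: φ = +28.61528°, λ = -121.94972°
Δφ = 0.8031°,  Δλ = -11.8961°
a = sin²(Δφ/2) + cos φ₁ cos φ₂ sin²(Δλ/2) = 0.008387
c = 2·arcsin(√a) = 0.183418 rad = 10.5091°
d = R·c = 6372.8 × 0.183418 = 1168.9 km

1168.9 km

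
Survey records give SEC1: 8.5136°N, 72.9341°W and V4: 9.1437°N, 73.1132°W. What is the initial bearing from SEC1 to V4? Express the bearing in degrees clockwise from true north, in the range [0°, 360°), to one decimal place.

344.3°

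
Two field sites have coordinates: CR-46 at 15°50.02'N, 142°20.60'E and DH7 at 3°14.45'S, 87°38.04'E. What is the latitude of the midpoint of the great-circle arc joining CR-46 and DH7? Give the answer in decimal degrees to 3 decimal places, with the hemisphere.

CR-46: φ = +15.83367°, λ = +142.34333°
DH7: φ = -3.24083°, λ = +87.63400°
Bx = cos φ₂ cos Δλ = 0.576801,  By = cos φ₂ sin Δλ = -0.814926
φₘ = atan2(sin φ₁ + sin φ₂, √((cos φ₁ + Bx)² + By²)) = 7.08120°
λₘ = λ₁ + atan2(By, cos φ₁ + Bx) = 114.43918°

7.081°N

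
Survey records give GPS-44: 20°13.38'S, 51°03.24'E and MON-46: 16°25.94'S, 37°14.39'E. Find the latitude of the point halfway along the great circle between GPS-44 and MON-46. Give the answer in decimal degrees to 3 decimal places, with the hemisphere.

18.453°S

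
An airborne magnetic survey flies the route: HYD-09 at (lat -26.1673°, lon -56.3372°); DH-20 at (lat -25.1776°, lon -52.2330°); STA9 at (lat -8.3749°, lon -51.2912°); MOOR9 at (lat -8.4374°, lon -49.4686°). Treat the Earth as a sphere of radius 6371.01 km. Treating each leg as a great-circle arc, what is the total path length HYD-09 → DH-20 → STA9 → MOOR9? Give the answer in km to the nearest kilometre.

2497 km

HYD-09→DH-20: c = 0.066828 rad, d = 425.76 km
DH-20→STA9: c = 0.293681 rad, d = 1871.04 km
STA9→MOOR9: c = 0.031487 rad, d = 200.61 km
Total = 425.76 + 1871.04 + 200.61 = 2497.41 km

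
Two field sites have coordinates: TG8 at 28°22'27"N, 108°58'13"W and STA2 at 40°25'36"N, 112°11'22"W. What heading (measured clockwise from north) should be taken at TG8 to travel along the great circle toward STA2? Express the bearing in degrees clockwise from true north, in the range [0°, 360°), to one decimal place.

TG8: φ = +28.37417°, λ = -108.97028°
STA2: φ = +40.42667°, λ = -112.18944°
Δλ = -3.2192°
y = sin Δλ · cos φ₂ = -0.042748
x = cos φ₁ sin φ₂ − sin φ₁ cos φ₂ cos Δλ = 0.209379
θ = atan2(y, x) = -11.5392° → 348.4608° (mod 360°)

348.5°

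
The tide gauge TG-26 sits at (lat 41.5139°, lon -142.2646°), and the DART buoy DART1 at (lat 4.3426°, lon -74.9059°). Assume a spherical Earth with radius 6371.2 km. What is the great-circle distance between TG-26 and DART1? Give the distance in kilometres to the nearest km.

Δφ = -37.1713°,  Δλ = 67.3587°
a = sin²(Δφ/2) + cos φ₁ cos φ₂ sin²(Δλ/2) = 0.331192
c = 2·arcsin(√a) = 1.226413 rad = 70.2683°
d = R·c = 6371.2 × 1.226413 = 7813.7 km

7814 km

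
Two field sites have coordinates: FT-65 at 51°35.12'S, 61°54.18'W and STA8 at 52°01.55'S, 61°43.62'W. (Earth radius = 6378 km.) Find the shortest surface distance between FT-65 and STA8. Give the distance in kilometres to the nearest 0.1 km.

FT-65: φ = -51.58533°, λ = -61.90300°
STA8: φ = -52.02583°, λ = -61.72700°
Δφ = -0.4405°,  Δλ = 0.1760°
a = sin²(Δφ/2) + cos φ₁ cos φ₂ sin²(Δλ/2) = 0.000016
c = 2·arcsin(√a) = 0.007919 rad = 0.4537°
d = R·c = 6378 × 0.007919 = 50.5 km

50.5 km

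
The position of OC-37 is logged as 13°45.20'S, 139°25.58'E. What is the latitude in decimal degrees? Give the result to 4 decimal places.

13.7533°S

13° + 45.20′/60 = 13 + 0.75333 = 13.7533°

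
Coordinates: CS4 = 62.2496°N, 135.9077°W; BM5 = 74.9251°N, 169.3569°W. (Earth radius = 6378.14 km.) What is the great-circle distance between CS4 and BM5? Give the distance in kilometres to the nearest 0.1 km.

1908.4 km

Δφ = 12.6755°,  Δλ = -33.4492°
a = sin²(Δφ/2) + cos φ₁ cos φ₂ sin²(Δλ/2) = 0.022214
c = 2·arcsin(√a) = 0.299204 rad = 17.1431°
d = R·c = 6378.14 × 0.299204 = 1908.4 km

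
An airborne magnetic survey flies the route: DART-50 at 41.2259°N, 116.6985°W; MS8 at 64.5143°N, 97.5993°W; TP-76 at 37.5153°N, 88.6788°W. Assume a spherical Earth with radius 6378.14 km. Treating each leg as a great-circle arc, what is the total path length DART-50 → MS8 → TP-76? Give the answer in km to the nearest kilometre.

DART-50→MS8: c = 0.449391 rad, d = 2866.28 km
MS8→TP-76: c = 0.480235 rad, d = 3063.01 km
Total = 2866.28 + 3063.01 = 5929.28 km

5929 km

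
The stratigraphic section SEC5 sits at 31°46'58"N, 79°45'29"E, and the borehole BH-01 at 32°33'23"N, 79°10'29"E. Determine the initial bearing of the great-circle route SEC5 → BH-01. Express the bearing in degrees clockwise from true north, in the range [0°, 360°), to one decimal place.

SEC5: φ = +31.78278°, λ = +79.75806°
BH-01: φ = +32.55639°, λ = +79.17472°
Δλ = -0.5833°
y = sin Δλ · cos φ₂ = -0.008581
x = cos φ₁ sin φ₂ − sin φ₁ cos φ₂ cos Δλ = 0.013525
θ = atan2(y, x) = -32.3943° → 327.6057° (mod 360°)

327.6°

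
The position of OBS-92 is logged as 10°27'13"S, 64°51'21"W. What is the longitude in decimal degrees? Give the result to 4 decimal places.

64.8558°W

64° + 51′/60 + 21″/3600 = 64 + 0.85000 + 0.00583 = 64.8558°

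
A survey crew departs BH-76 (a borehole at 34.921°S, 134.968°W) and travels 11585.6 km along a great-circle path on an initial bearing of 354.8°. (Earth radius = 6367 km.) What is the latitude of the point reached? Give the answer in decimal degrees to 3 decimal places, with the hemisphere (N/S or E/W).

68.812°N

δ = d/R = 11585.6/6367 = 1.819632 rad
φ₂ = arcsin(sin φ₁ cos δ + cos φ₁ sin δ cos θ)
   = arcsin(-0.57245·-0.24628 + 0.81994·0.96920·0.99588) = 68.81159°
λ₂ = λ₁ + atan2(sin θ sin δ cos φ₁, cos δ − sin φ₁ sin φ₂) = -149.03365°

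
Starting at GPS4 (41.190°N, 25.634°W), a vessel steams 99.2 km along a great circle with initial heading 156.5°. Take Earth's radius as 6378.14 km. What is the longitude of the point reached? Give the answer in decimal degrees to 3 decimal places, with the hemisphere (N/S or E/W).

δ = d/R = 99.2/6378.14 = 0.015553 rad
φ₂ = arcsin(sin φ₁ cos δ + cos φ₁ sin δ cos θ)
   = arcsin(0.65856·0.99988 + 0.75253·0.01555·-0.91706) = 40.37183°
λ₂ = λ₁ + atan2(sin θ sin δ cos φ₁, cos δ − sin φ₁ sin φ₂) = -25.16761°

25.168°W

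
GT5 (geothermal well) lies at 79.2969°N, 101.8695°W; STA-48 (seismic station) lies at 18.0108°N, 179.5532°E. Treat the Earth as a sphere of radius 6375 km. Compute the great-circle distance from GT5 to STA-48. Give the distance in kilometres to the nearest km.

7810 km

Δφ = -61.2861°,  Δλ = -78.5773°
a = sin²(Δφ/2) + cos φ₁ cos φ₂ sin²(Δλ/2) = 0.330602
c = 2·arcsin(√a) = 1.225160 rad = 70.1965°
d = R·c = 6375 × 1.225160 = 7810.4 km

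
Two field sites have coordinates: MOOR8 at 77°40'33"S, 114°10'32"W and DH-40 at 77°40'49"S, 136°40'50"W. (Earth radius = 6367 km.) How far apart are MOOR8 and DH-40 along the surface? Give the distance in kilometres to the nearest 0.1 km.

MOOR8: φ = -77.67583°, λ = -114.17556°
DH-40: φ = -77.68028°, λ = -136.68056°
Δφ = -0.0044°,  Δλ = -22.5050°
a = sin²(Δφ/2) + cos φ₁ cos φ₂ sin²(Δλ/2) = 0.001734
c = 2·arcsin(√a) = 0.083309 rad = 4.7732°
d = R·c = 6367 × 0.083309 = 530.4 km

530.4 km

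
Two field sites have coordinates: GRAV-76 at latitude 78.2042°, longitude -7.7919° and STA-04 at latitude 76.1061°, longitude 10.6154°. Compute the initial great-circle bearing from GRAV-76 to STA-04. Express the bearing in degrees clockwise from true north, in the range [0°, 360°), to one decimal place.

108.0°

Δλ = 18.4073°
y = sin Δλ · cos φ₂ = 0.075824
x = cos φ₁ sin φ₂ − sin φ₁ cos φ₂ cos Δλ = -0.024584
θ = atan2(y, x) = 107.9641° → 107.9641° (mod 360°)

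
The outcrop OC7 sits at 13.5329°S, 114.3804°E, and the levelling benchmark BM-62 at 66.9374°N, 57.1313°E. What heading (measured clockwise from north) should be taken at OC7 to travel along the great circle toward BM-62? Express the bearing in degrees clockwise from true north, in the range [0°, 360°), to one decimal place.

340.8°

Δλ = -57.2491°
y = sin Δλ · cos φ₂ = -0.329462
x = cos φ₁ sin φ₂ − sin φ₁ cos φ₂ cos Δλ = 0.944123
θ = atan2(y, x) = -19.2370° → 340.7630° (mod 360°)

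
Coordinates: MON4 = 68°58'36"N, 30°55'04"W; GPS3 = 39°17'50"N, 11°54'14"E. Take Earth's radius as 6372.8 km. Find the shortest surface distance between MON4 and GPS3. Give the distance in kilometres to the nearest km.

4156 km

MON4: φ = +68.97667°, λ = -30.91778°
GPS3: φ = +39.29722°, λ = +11.90389°
Δφ = -29.6794°,  Δλ = 42.8217°
a = sin²(Δφ/2) + cos φ₁ cos φ₂ sin²(Δλ/2) = 0.102593
c = 2·arcsin(√a) = 0.652094 rad = 37.3622°
d = R·c = 6372.8 × 0.652094 = 4155.7 km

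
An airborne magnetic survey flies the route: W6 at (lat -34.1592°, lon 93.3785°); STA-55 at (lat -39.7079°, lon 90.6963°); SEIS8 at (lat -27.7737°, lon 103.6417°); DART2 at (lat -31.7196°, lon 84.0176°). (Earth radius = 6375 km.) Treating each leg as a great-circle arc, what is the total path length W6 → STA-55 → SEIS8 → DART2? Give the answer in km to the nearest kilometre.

4389 km

W6→STA-55: c = 0.103806 rad, d = 661.77 km
STA-55→SEIS8: c = 0.279891 rad, d = 1784.31 km
SEIS8→DART2: c = 0.304778 rad, d = 1942.96 km
Total = 661.77 + 1784.31 + 1942.96 = 4389.03 km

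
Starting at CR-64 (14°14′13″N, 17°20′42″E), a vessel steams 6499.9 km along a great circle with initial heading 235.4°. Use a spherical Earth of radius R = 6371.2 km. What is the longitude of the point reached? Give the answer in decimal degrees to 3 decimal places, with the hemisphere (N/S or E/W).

CR-64: φ = +14.23694°, λ = +17.34500°
δ = d/R = 6499.9/6371.2 = 1.020200 rad
φ₂ = arcsin(sin φ₁ cos δ + cos φ₁ sin δ cos θ)
   = arcsin(0.24593·0.52320 + 0.96929·0.85221·-0.56784) = -19.90065°
λ₂ = λ₁ + atan2(sin θ sin δ cos φ₁, cos δ − sin φ₁ sin φ₂) = -30.90330°

30.903°W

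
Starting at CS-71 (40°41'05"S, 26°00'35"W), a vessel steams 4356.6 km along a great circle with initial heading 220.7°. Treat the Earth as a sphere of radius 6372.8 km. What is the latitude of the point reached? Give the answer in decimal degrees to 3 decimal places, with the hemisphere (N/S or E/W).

60.287°S

CS-71: φ = -40.68472°, λ = -26.00972°
δ = d/R = 4356.6/6372.8 = 0.683624 rad
φ₂ = arcsin(sin φ₁ cos δ + cos φ₁ sin δ cos θ)
   = arcsin(-0.65190·0.77529 + 0.75831·0.63161·-0.75813) = -60.28691°
λ₂ = λ₁ + atan2(sin θ sin δ cos φ₁, cos δ − sin φ₁ sin φ₂) = -82.20693°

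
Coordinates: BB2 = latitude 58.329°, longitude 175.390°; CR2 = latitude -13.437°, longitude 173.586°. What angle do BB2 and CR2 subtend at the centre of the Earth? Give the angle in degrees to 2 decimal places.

Δφ = -71.7660°,  Δλ = -1.8040°
a = sin²(Δφ/2) + cos φ₁ cos φ₂ sin²(Δλ/2) = 0.343677
c = 2·arcsin(√a) = 1.252819 rad = 71.7813°

71.78°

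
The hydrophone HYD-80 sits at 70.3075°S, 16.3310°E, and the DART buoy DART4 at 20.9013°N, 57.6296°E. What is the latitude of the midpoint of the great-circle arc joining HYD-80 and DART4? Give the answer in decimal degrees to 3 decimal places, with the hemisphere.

Bx = cos φ₂ cos Δλ = 0.701843,  By = cos φ₂ sin Δλ = 0.616554
φₘ = atan2(sin φ₁ + sin φ₂, √((cos φ₁ + Bx)² + By²)) = -25.83010°
λₘ = λ₁ + atan2(By, cos φ₁ + Bx) = 47.02083°

25.830°S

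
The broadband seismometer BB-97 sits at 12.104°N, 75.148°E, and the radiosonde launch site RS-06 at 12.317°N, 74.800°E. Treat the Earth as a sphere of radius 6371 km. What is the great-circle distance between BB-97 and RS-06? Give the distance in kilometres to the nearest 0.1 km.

Δφ = 0.2130°,  Δλ = -0.3480°
a = sin²(Δφ/2) + cos φ₁ cos φ₂ sin²(Δλ/2) = 0.000012
c = 2·arcsin(√a) = 0.007004 rad = 0.4013°
d = R·c = 6371 × 0.007004 = 44.6 km

44.6 km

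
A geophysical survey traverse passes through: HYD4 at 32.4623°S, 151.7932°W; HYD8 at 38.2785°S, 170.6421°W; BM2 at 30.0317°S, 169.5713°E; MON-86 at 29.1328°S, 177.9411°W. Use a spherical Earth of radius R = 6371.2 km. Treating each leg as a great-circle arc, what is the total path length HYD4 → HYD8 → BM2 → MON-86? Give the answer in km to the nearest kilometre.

5067 km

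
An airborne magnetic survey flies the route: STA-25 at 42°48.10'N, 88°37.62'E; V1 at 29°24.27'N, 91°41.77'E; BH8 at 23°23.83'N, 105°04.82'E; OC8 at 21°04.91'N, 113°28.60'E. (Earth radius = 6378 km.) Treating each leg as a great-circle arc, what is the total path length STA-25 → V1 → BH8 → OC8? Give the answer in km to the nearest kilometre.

3910 km

STA-25: φ = +42.80167°, λ = +88.62700°
V1: φ = +29.40450°, λ = +91.69617°
BH8: φ = +23.39717°, λ = +105.08033°
OC8: φ = +21.08183°, λ = +113.47667°
STA-25→V1: c = 0.237749 rad, d = 1516.37 km
V1→BH8: c = 0.233801 rad, d = 1491.18 km
BH8→OC8: c = 0.141504 rad, d = 902.51 km
Total = 1516.37 + 1491.18 + 902.51 = 3910.06 km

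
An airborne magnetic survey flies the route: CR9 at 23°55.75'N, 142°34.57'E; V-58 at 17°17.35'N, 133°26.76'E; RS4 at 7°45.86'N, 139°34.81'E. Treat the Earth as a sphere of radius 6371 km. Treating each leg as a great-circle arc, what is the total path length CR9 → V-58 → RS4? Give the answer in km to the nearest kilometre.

2453 km

CR9: φ = +23.92917°, λ = +142.57617°
V-58: φ = +17.28917°, λ = +133.44600°
RS4: φ = +7.76433°, λ = +139.58017°
CR9→V-58: c = 0.188775 rad, d = 1202.68 km
V-58→RS4: c = 0.196288 rad, d = 1250.55 km
Total = 1202.68 + 1250.55 = 2453.24 km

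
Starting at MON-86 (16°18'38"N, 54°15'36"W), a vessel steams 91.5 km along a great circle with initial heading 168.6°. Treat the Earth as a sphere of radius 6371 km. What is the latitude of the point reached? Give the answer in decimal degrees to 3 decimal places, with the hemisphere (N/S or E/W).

15.504°N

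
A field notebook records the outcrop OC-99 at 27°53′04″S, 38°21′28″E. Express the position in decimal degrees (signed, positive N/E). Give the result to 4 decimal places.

lat: 27.8844° S → -27.8844°
lon: 38.3578° E → +38.3578°

-27.8844°, +38.3578°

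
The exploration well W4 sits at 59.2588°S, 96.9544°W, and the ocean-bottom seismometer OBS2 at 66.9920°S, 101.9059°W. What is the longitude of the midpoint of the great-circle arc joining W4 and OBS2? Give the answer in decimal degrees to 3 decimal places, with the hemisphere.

99.100°W

Bx = cos φ₂ cos Δλ = 0.389401,  By = cos φ₂ sin Δλ = -0.033736
φₘ = atan2(sin φ₁ + sin φ₂, √((cos φ₁ + Bx)² + By²)) = -63.14658°
λₘ = λ₁ + atan2(By, cos φ₁ + Bx) = -99.09976°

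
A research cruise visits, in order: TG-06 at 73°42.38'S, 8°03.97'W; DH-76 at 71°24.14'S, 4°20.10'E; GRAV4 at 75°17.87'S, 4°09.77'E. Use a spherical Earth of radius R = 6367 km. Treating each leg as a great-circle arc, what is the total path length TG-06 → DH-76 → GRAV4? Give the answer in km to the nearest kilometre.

918 km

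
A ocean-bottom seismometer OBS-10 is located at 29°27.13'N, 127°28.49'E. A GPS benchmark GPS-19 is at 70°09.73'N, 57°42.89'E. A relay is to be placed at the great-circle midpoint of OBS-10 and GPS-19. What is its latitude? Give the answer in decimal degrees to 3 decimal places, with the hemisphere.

OBS-10: φ = +29.45217°, λ = +127.47483°
GPS-19: φ = +70.16217°, λ = +57.71483°
Bx = cos φ₂ cos Δλ = 0.117402,  By = cos φ₂ sin Δλ = -0.318404
φₘ = atan2(sin φ₁ + sin φ₂, √((cos φ₁ + Bx)² + By²)) = 54.06461°
λₘ = λ₁ + atan2(By, cos φ₁ + Bx) = 109.61504°

54.065°N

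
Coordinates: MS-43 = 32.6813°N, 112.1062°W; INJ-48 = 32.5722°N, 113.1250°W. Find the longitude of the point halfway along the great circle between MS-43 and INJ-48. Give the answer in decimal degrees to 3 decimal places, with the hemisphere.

Bx = cos φ₂ cos Δλ = 0.842580,  By = cos φ₂ sin Δλ = -0.014984
φₘ = atan2(sin φ₁ + sin φ₂, √((cos φ₁ + Bx)² + By²)) = 32.62778°
λₘ = λ₁ + atan2(By, cos φ₁ + Bx) = -112.61591°

112.616°W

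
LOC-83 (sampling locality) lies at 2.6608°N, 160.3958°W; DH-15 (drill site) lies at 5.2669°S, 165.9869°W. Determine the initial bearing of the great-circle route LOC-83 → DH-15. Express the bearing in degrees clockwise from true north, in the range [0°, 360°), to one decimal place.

Δλ = -5.5911°
y = sin Δλ · cos φ₂ = -0.097017
x = cos φ₁ sin φ₂ − sin φ₁ cos φ₂ cos Δλ = -0.137703
θ = atan2(y, x) = -144.8340° → 215.1660° (mod 360°)

215.2°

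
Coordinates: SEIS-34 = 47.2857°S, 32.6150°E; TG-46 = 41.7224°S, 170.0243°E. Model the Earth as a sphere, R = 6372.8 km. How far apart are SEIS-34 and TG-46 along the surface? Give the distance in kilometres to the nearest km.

9268 km

Δφ = 5.5633°,  Δλ = 137.4093°
a = sin²(Δφ/2) + cos φ₁ cos φ₂ sin²(Δλ/2) = 0.441876
c = 2·arcsin(√a) = 1.454285 rad = 83.3244°
d = R·c = 6372.8 × 1.454285 = 9267.9 km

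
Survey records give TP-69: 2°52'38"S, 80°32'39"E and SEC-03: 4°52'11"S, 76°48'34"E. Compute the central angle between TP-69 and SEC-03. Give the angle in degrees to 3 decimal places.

4.225°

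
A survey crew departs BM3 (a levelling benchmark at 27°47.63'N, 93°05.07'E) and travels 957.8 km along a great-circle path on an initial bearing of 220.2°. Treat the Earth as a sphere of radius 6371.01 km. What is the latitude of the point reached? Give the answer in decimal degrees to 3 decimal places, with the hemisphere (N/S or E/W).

21.090°N

BM3: φ = +27.79383°, λ = +93.08450°
δ = d/R = 957.8/6371.01 = 0.150337 rad
φ₂ = arcsin(sin φ₁ cos δ + cos φ₁ sin δ cos θ)
   = arcsin(0.46629·0.98872 + 0.88463·0.14977·-0.76380) = 21.09004°
λ₂ = λ₁ + atan2(sin θ sin δ cos φ₁, cos δ − sin φ₁ sin φ₂) = 87.13732°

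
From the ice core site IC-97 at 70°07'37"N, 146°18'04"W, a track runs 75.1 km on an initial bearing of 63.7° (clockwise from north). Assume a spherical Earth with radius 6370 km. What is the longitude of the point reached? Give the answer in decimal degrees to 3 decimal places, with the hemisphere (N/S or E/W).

144.494°W

IC-97: φ = +70.12694°, λ = -146.30111°
δ = d/R = 75.1/6370 = 0.011790 rad
φ₂ = arcsin(sin φ₁ cos δ + cos φ₁ sin δ cos θ)
   = arcsin(0.94045·0.99993 + 0.33994·0.01179·0.44307) = 70.41725°
λ₂ = λ₁ + atan2(sin θ sin δ cos φ₁, cos δ − sin φ₁ sin φ₂) = -144.49408°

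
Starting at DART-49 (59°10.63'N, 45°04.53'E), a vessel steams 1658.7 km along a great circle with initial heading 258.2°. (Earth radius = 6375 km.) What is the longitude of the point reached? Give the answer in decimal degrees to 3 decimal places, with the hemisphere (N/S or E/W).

20.087°E

DART-49: φ = +59.17717°, λ = +45.07550°
δ = d/R = 1658.7/6375 = 0.260188 rad
φ₂ = arcsin(sin φ₁ cos δ + cos φ₁ sin δ cos θ)
   = arcsin(0.85876·0.96634 + 0.51239·0.25726·-0.20450) = 53.40747°
λ₂ = λ₁ + atan2(sin θ sin δ cos φ₁, cos δ − sin φ₁ sin φ₂) = 20.08668°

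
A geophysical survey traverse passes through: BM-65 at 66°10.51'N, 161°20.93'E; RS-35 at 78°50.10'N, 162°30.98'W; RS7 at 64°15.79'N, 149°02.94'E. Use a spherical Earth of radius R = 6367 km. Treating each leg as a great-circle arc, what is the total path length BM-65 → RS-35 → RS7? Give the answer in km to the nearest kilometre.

BM-65: φ = +66.17517°, λ = +161.34883°
RS-35: φ = +78.83500°, λ = -162.51633°
RS7: φ = +64.26317°, λ = +149.04900°
BM-65→RS-35: c = 0.281493 rad, d = 1792.26 km
RS-35→RS7: c = 0.349522 rad, d = 2225.41 km
Total = 1792.26 + 2225.41 = 4017.67 km

4018 km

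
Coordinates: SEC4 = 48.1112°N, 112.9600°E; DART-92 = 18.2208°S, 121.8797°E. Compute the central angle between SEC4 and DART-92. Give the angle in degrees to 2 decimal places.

Δφ = -66.3320°,  Δλ = 8.9197°
a = sin²(Δφ/2) + cos φ₁ cos φ₂ sin²(Δλ/2) = 0.303117
c = 2·arcsin(√a) = 1.166071 rad = 66.8109°

66.81°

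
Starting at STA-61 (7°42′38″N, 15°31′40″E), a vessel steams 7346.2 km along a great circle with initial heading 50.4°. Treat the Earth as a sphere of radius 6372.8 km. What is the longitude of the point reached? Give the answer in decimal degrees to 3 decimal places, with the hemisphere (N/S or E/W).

80.809°E

STA-61: φ = +7.71056°, λ = +15.52778°
δ = d/R = 7346.2/6372.8 = 1.152743 rad
φ₂ = arcsin(sin φ₁ cos δ + cos φ₁ sin δ cos θ)
   = arcsin(0.13417·0.40598 + 0.99096·0.91388·0.63742) = 39.17808°
λ₂ = λ₁ + atan2(sin θ sin δ cos φ₁, cos δ − sin φ₁ sin φ₂) = 80.80910°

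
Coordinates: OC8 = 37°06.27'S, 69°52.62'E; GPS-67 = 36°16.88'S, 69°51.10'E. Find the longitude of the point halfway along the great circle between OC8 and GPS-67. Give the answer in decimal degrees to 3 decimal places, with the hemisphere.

69.864°E

OC8: φ = -37.10450°, λ = +69.87700°
GPS-67: φ = -36.28133°, λ = +69.85167°
Bx = cos φ₂ cos Δλ = 0.806121,  By = cos φ₂ sin Δλ = -0.000356
φₘ = atan2(sin φ₁ + sin φ₂, √((cos φ₁ + Bx)² + By²)) = -36.69292°
λₘ = λ₁ + atan2(By, cos φ₁ + Bx) = 69.86427°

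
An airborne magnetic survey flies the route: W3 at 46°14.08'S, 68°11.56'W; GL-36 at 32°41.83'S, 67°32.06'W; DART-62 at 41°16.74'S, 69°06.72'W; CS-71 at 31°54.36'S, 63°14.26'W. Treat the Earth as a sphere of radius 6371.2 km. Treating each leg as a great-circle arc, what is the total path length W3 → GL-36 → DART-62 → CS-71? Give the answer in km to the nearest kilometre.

W3: φ = -46.23467°, λ = -68.19267°
GL-36: φ = -32.69717°, λ = -67.53433°
DART-62: φ = -41.27900°, λ = -69.11200°
CS-71: φ = -31.90600°, λ = -63.23767°
W3→GL-36: c = 0.236438 rad, d = 1506.39 km
GL-36→DART-62: c = 0.151379 rad, d = 964.47 km
DART-62→CS-71: c = 0.183018 rad, d = 1166.04 km
Total = 1506.39 + 964.47 + 1166.04 = 3636.91 km

3637 km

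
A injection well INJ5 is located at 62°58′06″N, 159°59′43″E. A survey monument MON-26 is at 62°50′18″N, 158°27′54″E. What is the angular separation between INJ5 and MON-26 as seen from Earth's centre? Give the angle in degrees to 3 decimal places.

INJ5: φ = +62.96833°, λ = +159.99528°
MON-26: φ = +62.83833°, λ = +158.46500°
Δφ = -0.1300°,  Δλ = -1.5303°
a = sin²(Δφ/2) + cos φ₁ cos φ₂ sin²(Δλ/2) = 0.000038
c = 2·arcsin(√a) = 0.012375 rad = 0.7090°

0.709°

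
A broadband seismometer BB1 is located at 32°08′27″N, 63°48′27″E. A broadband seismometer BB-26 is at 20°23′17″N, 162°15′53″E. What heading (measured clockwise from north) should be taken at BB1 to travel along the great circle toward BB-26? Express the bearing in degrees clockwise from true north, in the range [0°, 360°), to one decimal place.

BB1: φ = +32.14083°, λ = +63.80750°
BB-26: φ = +20.38806°, λ = +162.26472°
Δλ = 98.4572°
y = sin Δλ · cos φ₂ = 0.927162
x = cos φ₁ sin φ₂ − sin φ₁ cos φ₂ cos Δλ = 0.368326
θ = atan2(y, x) = 68.3340° → 68.3340° (mod 360°)

68.3°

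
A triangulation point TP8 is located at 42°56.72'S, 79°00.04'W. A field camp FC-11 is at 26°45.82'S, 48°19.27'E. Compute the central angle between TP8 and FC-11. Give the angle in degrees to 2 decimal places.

TP8: φ = -42.94533°, λ = -79.00067°
FC-11: φ = -26.76367°, λ = +48.32117°
Δφ = 16.1817°,  Δλ = 127.3218°
a = sin²(Δφ/2) + cos φ₁ cos φ₂ sin²(Δλ/2) = 0.544733
c = 2·arcsin(√a) = 1.660382 rad = 95.1329°

95.13°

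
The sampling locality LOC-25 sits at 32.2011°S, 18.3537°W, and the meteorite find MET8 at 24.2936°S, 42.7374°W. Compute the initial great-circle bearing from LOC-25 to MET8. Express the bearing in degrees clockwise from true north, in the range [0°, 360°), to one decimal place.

284.1°

Δλ = -24.3837°
y = sin Δλ · cos φ₂ = -0.376288
x = cos φ₁ sin φ₂ − sin φ₁ cos φ₂ cos Δλ = 0.094250
θ = atan2(y, x) = -75.9382° → 284.0618° (mod 360°)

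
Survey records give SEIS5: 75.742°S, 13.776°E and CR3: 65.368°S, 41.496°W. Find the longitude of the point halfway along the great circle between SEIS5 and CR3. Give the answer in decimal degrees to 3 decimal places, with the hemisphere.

Bx = cos φ₂ cos Δλ = 0.237437,  By = cos φ₂ sin Δλ = -0.342544
φₘ = atan2(sin φ₁ + sin φ₂, √((cos φ₁ + Bx)² + By²)) = -72.48519°
λₘ = λ₁ + atan2(By, cos φ₁ + Bx) = -21.52776°

21.528°W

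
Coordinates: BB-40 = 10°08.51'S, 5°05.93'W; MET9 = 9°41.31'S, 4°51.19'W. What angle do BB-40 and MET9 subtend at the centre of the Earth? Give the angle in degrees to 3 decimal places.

0.514°

BB-40: φ = -10.14183°, λ = -5.09883°
MET9: φ = -9.68850°, λ = -4.85317°
Δφ = 0.4533°,  Δλ = 0.2457°
a = sin²(Δφ/2) + cos φ₁ cos φ₂ sin²(Δλ/2) = 0.000020
c = 2·arcsin(√a) = 0.008969 rad = 0.5139°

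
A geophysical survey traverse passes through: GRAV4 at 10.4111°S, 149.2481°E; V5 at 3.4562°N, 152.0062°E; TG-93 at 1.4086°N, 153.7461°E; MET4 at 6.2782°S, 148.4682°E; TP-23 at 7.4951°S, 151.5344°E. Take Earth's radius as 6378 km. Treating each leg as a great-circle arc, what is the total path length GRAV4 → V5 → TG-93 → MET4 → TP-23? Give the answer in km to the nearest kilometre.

3275 km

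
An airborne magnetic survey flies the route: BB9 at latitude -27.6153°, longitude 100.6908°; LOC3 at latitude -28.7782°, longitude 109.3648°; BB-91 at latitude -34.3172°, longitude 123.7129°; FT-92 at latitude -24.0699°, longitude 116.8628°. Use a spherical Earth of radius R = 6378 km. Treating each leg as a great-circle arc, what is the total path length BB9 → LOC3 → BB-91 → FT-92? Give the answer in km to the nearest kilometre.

BB9→LOC3: c = 0.134927 rad, d = 860.56 km
LOC3→BB-91: c = 0.233985 rad, d = 1492.35 km
BB-91→FT-92: c = 0.206932 rad, d = 1319.81 km
Total = 860.56 + 1492.35 + 1319.81 = 3672.73 km

3673 km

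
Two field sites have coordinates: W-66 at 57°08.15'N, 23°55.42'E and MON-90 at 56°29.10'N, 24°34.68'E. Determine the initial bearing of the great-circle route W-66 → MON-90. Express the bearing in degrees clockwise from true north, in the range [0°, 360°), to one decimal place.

W-66: φ = +57.13583°, λ = +23.92367°
MON-90: φ = +56.48500°, λ = +24.57800°
Δλ = 0.6543°
y = sin Δλ · cos φ₂ = 0.006306
x = cos φ₁ sin φ₂ − sin φ₁ cos φ₂ cos Δλ = -0.011329
θ = atan2(y, x) = 150.8994° → 150.8994° (mod 360°)

150.9°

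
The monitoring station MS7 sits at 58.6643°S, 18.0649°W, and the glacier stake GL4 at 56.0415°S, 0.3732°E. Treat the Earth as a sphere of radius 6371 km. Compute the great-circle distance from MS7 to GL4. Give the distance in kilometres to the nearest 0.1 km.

1139.8 km

Δφ = 2.6228°,  Δλ = 18.4381°
a = sin²(Δφ/2) + cos φ₁ cos φ₂ sin²(Δλ/2) = 0.007980
c = 2·arcsin(√a) = 0.178900 rad = 10.2502°
d = R·c = 6371 × 0.178900 = 1139.8 km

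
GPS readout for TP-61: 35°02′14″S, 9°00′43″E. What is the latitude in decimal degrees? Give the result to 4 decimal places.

35° + 2′/60 + 14″/3600 = 35 + 0.03333 + 0.00389 = 35.0372°

35.0372°S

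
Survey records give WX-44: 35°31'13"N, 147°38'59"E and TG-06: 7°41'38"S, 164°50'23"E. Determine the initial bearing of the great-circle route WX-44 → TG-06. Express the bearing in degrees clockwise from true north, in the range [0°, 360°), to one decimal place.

WX-44: φ = +35.52028°, λ = +147.64972°
TG-06: φ = -7.69389°, λ = +164.83972°
Δλ = 17.1900°
y = sin Δλ · cos φ₂ = 0.292881
x = cos φ₁ sin φ₂ − sin φ₁ cos φ₂ cos Δλ = -0.659008
θ = atan2(y, x) = 156.0384° → 156.0384° (mod 360°)

156.0°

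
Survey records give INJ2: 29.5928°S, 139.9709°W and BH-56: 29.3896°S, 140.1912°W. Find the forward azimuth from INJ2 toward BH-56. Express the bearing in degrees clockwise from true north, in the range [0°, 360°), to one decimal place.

Δλ = -0.2203°
y = sin Δλ · cos φ₂ = -0.003350
x = cos φ₁ sin φ₂ − sin φ₁ cos φ₂ cos Δλ = 0.003543
θ = atan2(y, x) = -43.3946° → 316.6054° (mod 360°)

316.6°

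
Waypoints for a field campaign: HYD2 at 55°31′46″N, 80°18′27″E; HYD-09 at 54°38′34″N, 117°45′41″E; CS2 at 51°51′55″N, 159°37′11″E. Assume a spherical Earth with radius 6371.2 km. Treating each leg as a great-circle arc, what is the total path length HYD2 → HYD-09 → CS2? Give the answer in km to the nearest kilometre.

5117 km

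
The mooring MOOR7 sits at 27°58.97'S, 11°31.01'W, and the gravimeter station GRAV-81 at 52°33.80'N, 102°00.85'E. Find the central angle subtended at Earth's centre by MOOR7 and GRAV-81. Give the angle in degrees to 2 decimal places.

125.94°

MOOR7: φ = -27.98283°, λ = -11.51683°
GRAV-81: φ = +52.56333°, λ = +102.01417°
Δφ = 80.5462°,  Δλ = 113.5310°
a = sin²(Δφ/2) + cos φ₁ cos φ₂ sin²(Δλ/2) = 0.793442
c = 2·arcsin(√a) = 2.198001 rad = 125.9362°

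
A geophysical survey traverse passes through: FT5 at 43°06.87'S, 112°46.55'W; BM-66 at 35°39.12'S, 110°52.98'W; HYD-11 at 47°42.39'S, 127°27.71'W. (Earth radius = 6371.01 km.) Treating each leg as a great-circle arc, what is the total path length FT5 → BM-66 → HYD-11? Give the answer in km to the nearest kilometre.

FT5: φ = -43.11450°, λ = -112.77583°
BM-66: φ = -35.65200°, λ = -110.88300°
HYD-11: φ = -47.70650°, λ = -127.46183°
FT5→BM-66: c = 0.132714 rad, d = 845.52 km
BM-66→HYD-11: c = 0.300402 rad, d = 1913.86 km
Total = 845.52 + 1913.86 = 2759.38 km

2759 km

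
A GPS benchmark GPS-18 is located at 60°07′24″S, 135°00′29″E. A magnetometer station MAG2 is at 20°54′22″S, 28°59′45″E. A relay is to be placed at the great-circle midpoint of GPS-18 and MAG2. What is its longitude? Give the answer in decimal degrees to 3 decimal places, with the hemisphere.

GPS-18: φ = -60.12333°, λ = +135.00806°
MAG2: φ = -20.90611°, λ = +28.99583°
Bx = cos φ₂ cos Δλ = -0.257683,  By = cos φ₂ sin Δλ = -0.897923
φₘ = atan2(sin φ₁ + sin φ₂, √((cos φ₁ + Bx)² + By²)) = -52.78391°
λₘ = λ₁ + atan2(By, cos φ₁ + Bx) = 59.99937°

59.999°E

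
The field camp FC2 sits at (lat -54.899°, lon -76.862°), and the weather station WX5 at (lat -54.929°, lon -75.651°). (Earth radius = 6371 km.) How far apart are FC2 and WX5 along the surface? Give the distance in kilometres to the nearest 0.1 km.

77.5 km

Δφ = -0.0300°,  Δλ = 1.2110°
a = sin²(Δφ/2) + cos φ₁ cos φ₂ sin²(Δλ/2) = 0.000037
c = 2·arcsin(√a) = 0.012160 rad = 0.6967°
d = R·c = 6371 × 0.012160 = 77.5 km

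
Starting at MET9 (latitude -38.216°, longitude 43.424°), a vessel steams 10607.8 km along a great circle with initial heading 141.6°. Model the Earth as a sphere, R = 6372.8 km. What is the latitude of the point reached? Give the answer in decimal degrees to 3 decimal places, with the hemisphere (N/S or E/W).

δ = d/R = 10607.8/6372.8 = 1.664543 rad
φ₂ = arcsin(sin φ₁ cos δ + cos φ₁ sin δ cos θ)
   = arcsin(-0.61863·-0.09361 + 0.78568·0.99561·-0.78369) = -33.71915°
λ₂ = λ₁ + atan2(sin θ sin δ cos φ₁, cos δ − sin φ₁ sin φ₂) = 175.39355°

33.719°S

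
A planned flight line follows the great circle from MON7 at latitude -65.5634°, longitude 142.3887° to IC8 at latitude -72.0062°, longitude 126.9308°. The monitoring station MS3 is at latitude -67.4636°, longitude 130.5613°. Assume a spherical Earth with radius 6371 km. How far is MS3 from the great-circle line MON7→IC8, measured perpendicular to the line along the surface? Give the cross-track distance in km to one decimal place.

271.1 km

δ₁₃ = central angle MON7→MS3 = 0.088528 rad  (haversine)
θ₁₃ = bearing MON7→MS3 = 242.688°,  θ₁₂ = bearing MON7→IC8 = 213.931°
dₓₜ = R·arcsin(sin δ₁₃ · sin(θ₁₃ − θ₁₂)) = 6371·arcsin(0.08841·sin(28.757°)) = 271.074 km
|dₓₜ| = 271.074 km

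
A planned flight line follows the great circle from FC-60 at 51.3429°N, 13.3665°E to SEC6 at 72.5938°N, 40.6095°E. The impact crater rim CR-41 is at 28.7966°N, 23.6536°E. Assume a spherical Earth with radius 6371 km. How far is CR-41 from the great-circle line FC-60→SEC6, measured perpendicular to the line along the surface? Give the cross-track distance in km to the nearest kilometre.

1751 km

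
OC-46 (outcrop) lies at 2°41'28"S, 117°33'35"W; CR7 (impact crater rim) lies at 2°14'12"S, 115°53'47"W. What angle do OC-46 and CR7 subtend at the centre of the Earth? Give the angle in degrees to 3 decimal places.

OC-46: φ = -2.69111°, λ = -117.55972°
CR7: φ = -2.23667°, λ = -115.89639°
Δφ = 0.4544°,  Δλ = 1.6633°
a = sin²(Δφ/2) + cos φ₁ cos φ₂ sin²(Δλ/2) = 0.000226
c = 2·arcsin(√a) = 0.030069 rad = 1.7228°

1.723°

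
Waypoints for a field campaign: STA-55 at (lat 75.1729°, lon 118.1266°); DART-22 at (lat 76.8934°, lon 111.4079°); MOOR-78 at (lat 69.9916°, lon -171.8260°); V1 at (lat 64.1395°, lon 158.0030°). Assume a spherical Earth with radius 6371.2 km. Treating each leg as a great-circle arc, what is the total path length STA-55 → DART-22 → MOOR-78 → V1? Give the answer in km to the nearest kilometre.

STA-55→DART-22: c = 0.041218 rad, d = 262.61 km
DART-22→MOOR-78: c = 0.368339 rad, d = 2346.76 km
MOOR-78→V1: c = 0.226001 rad, d = 1439.90 km
Total = 262.61 + 2346.76 + 1439.90 = 4049.26 km

4049 km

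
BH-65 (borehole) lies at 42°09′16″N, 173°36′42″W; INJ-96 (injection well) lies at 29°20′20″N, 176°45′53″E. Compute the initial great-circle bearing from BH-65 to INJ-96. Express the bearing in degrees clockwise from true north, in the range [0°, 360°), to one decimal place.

214.3°

BH-65: φ = +42.15444°, λ = -173.61167°
INJ-96: φ = +29.33889°, λ = +176.76472°
Δλ = -9.6236°
y = sin Δλ · cos φ₂ = -0.145733
x = cos φ₁ sin φ₂ − sin φ₁ cos φ₂ cos Δλ = -0.213580
θ = atan2(y, x) = -145.6930° → 214.3070° (mod 360°)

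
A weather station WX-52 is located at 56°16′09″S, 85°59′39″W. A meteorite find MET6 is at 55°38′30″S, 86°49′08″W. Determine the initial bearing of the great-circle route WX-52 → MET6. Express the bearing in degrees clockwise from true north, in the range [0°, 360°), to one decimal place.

323.3°

WX-52: φ = -56.26917°, λ = -85.99417°
MET6: φ = -55.64167°, λ = -86.81889°
Δλ = -0.8247°
y = sin Δλ · cos φ₂ = -0.008123
x = cos φ₁ sin φ₂ − sin φ₁ cos φ₂ cos Δλ = 0.010903
θ = atan2(y, x) = -36.6877° → 323.3123° (mod 360°)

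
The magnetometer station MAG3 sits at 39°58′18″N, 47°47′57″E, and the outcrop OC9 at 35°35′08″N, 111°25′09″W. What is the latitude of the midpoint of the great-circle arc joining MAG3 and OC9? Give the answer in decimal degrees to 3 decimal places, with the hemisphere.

76.736°N

MAG3: φ = +39.97167°, λ = +47.79917°
OC9: φ = +35.58556°, λ = -111.41917°
Bx = cos φ₂ cos Δλ = -0.760337,  By = cos φ₂ sin Δλ = -0.288547
φₘ = atan2(sin φ₁ + sin φ₂, √((cos φ₁ + Bx)² + By²)) = 76.73587°
λₘ = λ₁ + atan2(By, cos φ₁ + Bx) = -41.00460°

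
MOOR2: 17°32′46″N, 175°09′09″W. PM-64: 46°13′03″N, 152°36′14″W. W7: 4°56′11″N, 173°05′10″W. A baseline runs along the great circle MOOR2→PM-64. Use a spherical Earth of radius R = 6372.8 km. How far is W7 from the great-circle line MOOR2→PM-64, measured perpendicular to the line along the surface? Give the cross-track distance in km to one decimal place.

860.4 km

MOOR2: φ = +17.54611°, λ = -175.15250°
PM-64: φ = +46.21750°, λ = -152.60389°
W7: φ = +4.93639°, λ = -173.08611°
δ₁₃ = central angle MOOR2→W7 = 0.222893 rad  (haversine)
θ₁₃ = bearing MOOR2→W7 = 170.647°,  θ₁₂ = bearing MOOR2→PM-64 = 28.157°
dₓₜ = R·arcsin(sin δ₁₃ · sin(θ₁₃ − θ₁₂)) = 6372.8·arcsin(0.22105·sin(142.490°)) = 860.376 km
|dₓₜ| = 860.376 km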